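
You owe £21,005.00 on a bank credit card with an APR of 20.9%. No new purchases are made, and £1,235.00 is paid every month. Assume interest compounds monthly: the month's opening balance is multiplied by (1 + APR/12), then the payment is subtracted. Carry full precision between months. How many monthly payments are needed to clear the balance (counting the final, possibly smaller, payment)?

21 payments

Monthly rate r = 20.9%/12 = 1.74167% = 0.0174167.
Recurrence: B ← B·(1+r) − £1,235.00.
Month 1: interest £365.84; balance after payment £20,135.84.
Month 2: interest £350.70; balance after payment £19,251.54.
Closed form: n = −ln(1 − rB₀/P)/ln(1+r) = −ln(0.70378)/ln(1.01742) ≈ 20.345, so the balance reaches zero during payment 21.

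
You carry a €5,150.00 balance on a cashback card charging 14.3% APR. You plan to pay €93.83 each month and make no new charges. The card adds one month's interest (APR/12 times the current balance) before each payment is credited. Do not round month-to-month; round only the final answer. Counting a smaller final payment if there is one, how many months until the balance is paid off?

Monthly rate r = 14.3%/12 = 1.19167% = 0.0119167.
Recurrence: B ← B·(1+r) − €93.83.
Month 1: interest €61.37; balance after payment €5,117.54.
Month 2: interest €60.98; balance after payment €5,084.69.
Closed form: n = −ln(1 − rB₀/P)/ln(1+r) = −ln(0.34594)/ln(1.01192) ≈ 89.607, so the balance reaches zero during payment 90.

90 payments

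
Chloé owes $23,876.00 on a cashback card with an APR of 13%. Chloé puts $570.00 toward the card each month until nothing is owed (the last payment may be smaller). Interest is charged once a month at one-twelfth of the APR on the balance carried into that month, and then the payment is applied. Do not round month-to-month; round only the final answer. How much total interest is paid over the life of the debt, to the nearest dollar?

Monthly rate r = 13%/12 = 1.08333% = 0.0108333.
Payoff takes n = ⌈−ln(1 − rB₀/P)/ln(1+r)⌉ = ⌈56.124⌉ = 57 payments; the last is $71.01.
Total paid = 56·$570.00 + $71.01 = $31,991.01.
Total interest = total paid − principal = $31,991.01 − $23,876.00 = $8,115.01.

$8,115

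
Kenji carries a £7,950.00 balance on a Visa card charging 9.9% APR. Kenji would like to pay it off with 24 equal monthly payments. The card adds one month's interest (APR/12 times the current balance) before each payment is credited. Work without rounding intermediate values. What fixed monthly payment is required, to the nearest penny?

Monthly rate r = 9.9%/12 = 0.825% = 0.00825.
Level-payment amortization: P = B₀·r / (1 − (1+r)^(−n)) = 7950.00·0.00825 / (1 − 1.00825^(−24)).
Denominator 1 − (1+r)^(−24) = 0.178963502.
P = 65.5875 / 0.178963502 ≈ 366.49.

£366.49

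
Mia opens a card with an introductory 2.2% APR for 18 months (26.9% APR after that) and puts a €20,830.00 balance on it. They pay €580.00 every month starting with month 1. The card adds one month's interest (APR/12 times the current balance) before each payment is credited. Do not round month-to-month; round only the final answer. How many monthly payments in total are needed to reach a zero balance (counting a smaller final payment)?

43 payments

Promo months 1–18 at r₀ = 2.2%/12 = 0.00183333; months 19+ at r₁ = 26.9%/12 = 0.0224167.
After month 18: iterate B ← B·(1+r₀) − €580.00 for 18 months → €10,923.92.
Then at r₁ with €580.00/mo: n₂ = −ln(1 − r₁·B/P)/ln(1+r₁) ≈ 24.74 → 25 more payments.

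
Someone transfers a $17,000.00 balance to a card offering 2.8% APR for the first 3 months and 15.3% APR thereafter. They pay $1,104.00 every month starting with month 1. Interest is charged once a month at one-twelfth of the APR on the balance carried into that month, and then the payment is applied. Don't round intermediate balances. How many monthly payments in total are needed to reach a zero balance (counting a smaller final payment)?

Promo months 1–3 at r₀ = 2.8%/12 = 0.00233333; months 4+ at r₁ = 15.3%/12 = 0.01275.
After month 3: iterate B ← B·(1+r₀) − $1,104.00 for 3 months → $13,799.54.
Then at r₁ with $1,104.00/mo: n₂ = −ln(1 − r₁·B/P)/ln(1+r₁) ≈ 13.70 → 14 more payments.

17 months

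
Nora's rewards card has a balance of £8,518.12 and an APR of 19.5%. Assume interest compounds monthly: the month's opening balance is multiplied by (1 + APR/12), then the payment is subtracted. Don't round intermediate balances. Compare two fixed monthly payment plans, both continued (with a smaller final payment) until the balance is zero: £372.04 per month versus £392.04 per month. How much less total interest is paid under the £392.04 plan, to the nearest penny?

Monthly rate r = 19.5%/12 = 1.625% = 0.01625.
At £372.04/mo: n = ⌈−ln(1 − rB₀/P)/ln(1+r)⌉ = 29 payments (last £322.56); total interest = total paid − £8,518.12 = £2,221.56.
At £392.04/mo: 28 payments (last £7.39); total interest £2,074.35.
Interest saved = £2,221.56 − £2,074.35 = £147.21.

£147.21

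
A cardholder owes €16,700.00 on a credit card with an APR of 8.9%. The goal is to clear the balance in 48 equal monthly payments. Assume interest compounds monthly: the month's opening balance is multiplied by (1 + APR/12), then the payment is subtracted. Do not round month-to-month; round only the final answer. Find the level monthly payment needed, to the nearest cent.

Monthly rate r = 8.9%/12 = 0.741667% = 0.00741667.
Level-payment amortization: P = B₀·r / (1 − (1+r)^(−n)) = 16700.00·0.00741667 / (1 − 1.00742^(−48)).
Denominator 1 − (1+r)^(−48) = 0.298606582.
P = 123.858 / 0.298606582 ≈ 414.79.

€414.79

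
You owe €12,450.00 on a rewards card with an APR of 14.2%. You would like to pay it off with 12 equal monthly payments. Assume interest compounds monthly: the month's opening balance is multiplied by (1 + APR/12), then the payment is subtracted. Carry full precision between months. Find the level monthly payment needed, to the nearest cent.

Monthly rate r = 14.2%/12 = 1.18333% = 0.0118333.
Level-payment amortization: P = B₀·r / (1 − (1+r)^(−n)) = 12450.00·0.0118333 / (1 − 1.01183^(−12)).
Denominator 1 − (1+r)^(−12) = 0.131655196.
P = 147.325 / 0.131655196 ≈ 1119.02.

€1,119.02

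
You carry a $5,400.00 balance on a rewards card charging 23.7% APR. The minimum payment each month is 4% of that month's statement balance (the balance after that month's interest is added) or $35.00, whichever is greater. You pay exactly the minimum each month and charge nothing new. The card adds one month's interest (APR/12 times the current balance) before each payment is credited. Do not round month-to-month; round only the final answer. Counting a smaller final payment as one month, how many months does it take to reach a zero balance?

121 months

Monthly rate r = 23.7%/12 = 1.975% = 0.01975.
While 4% of the post-interest balance exceeds $35.00, each month B ← (B·(1+r))·(1 − 0.04), i.e. B shrinks by the factor (1+r)·0.96 = 0.97896.
This holds for months 1–87. Entering month 88 the balance is $849.07; 4% of the post-interest balance is now below $35.00, so the flat $35.00 minimum applies from here.
From month 88 a fixed $35.00 at rate r clears $849.07 in 34 more payments. Total: 87 + 34 = 121 months.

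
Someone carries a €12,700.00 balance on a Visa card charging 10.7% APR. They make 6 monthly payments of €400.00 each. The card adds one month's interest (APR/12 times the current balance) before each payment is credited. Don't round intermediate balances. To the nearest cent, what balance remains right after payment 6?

Monthly rate r = 10.7%/12 = 0.891667% = 0.00891667.
Each month: B ← B·(1+r) − €400.00.
Month 1: interest €113.24; balance after payment €12,413.24.
Month 2: interest €110.68; balance after payment €12,123.93.
Month 3: interest €108.11; balance after payment €11,832.03.
Month 4: interest €105.50; balance after payment €11,537.53.
Month 5: interest €102.88; balance after payment €11,240.41.
Month 6: interest €100.23; balance after payment €10,940.64.

€10,940.64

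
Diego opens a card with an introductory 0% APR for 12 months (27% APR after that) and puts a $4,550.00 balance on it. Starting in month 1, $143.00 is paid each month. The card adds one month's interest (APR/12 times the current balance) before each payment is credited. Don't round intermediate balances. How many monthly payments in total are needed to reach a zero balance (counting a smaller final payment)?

39 months

Promo months 1–12 at r₀ = 0%/12 = 0; months 13+ at r₁ = 27%/12 = 0.0225.
After month 12 (no interest yet): B = $4,550.00 − 12·$143.00 = $2,834.00.
Then at r₁ with $143.00/mo: n₂ = −ln(1 − r₁·B/P)/ln(1+r₁) ≈ 26.54 → 27 more payments.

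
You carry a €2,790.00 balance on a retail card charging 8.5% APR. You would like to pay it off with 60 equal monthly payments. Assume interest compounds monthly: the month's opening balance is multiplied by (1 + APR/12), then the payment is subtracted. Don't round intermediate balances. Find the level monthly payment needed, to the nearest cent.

Monthly rate r = 8.5%/12 = 0.708333% = 0.00708333.
Level-payment amortization: P = B₀·r / (1 − (1+r)^(−n)) = 2790.00·0.00708333 / (1 − 1.00708^(−60)).
Denominator 1 − (1+r)^(−60) = 0.345250044.
P = 19.7625 / 0.345250044 ≈ 57.24.

€57.24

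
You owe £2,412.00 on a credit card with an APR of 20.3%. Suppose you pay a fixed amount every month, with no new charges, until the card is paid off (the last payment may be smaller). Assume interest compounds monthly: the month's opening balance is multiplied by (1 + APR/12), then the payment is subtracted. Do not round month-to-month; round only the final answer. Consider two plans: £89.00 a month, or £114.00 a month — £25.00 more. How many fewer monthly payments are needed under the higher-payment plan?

Monthly rate r = 20.3%/12 = 1.69167% = 0.0169167.
At £89.00/mo: n = ⌈−ln(1 − rB₀/P)/ln(1+r)⌉ = 37 payments (last £50.23); total interest = total paid − £2,412.00 = £842.23.
At £114.00/mo: 27 payments (last £47.05); total interest £599.05.
Payments saved = 37 − 27 = 10.

10 fewer payments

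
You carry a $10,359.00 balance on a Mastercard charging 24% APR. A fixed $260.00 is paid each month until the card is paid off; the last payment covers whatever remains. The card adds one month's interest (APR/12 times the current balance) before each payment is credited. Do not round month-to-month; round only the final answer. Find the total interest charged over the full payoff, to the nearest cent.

Monthly rate r = 24%/12 = 2% = 0.02.
Payoff takes n = ⌈−ln(1 − rB₀/P)/ln(1+r)⌉ = ⌈80.484⌉ = 81 payments; the last is $126.44.
Total paid = 80·$260.00 + $126.44 = $20,926.44.
Total interest = total paid − principal = $20,926.44 − $10,359.00 = $10,567.44.

$10,567.44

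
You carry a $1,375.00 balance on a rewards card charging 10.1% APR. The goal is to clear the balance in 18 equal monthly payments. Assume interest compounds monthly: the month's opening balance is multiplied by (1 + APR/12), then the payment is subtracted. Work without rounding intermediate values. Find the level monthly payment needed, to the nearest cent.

Monthly rate r = 10.1%/12 = 0.841667% = 0.00841667.
Level-payment amortization: P = B₀·r / (1 − (1+r)^(−n)) = 1375.00·0.00841667 / (1 − 1.00842^(−18)).
Denominator 1 − (1+r)^(−18) = 0.140037068.
P = 11.5729 / 0.140037068 ≈ 82.64.

$82.64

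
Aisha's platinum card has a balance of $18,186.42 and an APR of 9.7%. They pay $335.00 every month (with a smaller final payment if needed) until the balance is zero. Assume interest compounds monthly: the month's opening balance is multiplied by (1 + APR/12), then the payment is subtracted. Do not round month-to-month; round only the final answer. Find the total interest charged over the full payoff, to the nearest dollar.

Monthly rate r = 9.7%/12 = 0.808333% = 0.00808333.
Payoff takes n = ⌈−ln(1 − rB₀/P)/ln(1+r)⌉ = ⌈71.760⌉ = 72 payments; the last is $254.73.
Total paid = 71·$335.00 + $254.73 = $24,039.73.
Total interest = total paid − principal = $24,039.73 − $18,186.42 = $5,853.31.

$5,853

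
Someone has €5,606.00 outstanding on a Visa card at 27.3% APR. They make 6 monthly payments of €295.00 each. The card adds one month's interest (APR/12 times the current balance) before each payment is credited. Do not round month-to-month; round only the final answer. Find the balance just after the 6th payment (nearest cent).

€4,542.31

Monthly rate r = 27.3%/12 = 2.275% = 0.02275.
Each month: B ← B·(1+r) − €295.00.
Month 1: interest €127.54; balance after payment €5,438.54.
Month 2: interest €123.73; balance after payment €5,267.26.
Month 3: interest €119.83; balance after payment €5,092.09.
Month 4: interest €115.85; balance after payment €4,912.94.
Month 5: interest €111.77; balance after payment €4,729.71.
Month 6: interest €107.60; balance after payment €4,542.31.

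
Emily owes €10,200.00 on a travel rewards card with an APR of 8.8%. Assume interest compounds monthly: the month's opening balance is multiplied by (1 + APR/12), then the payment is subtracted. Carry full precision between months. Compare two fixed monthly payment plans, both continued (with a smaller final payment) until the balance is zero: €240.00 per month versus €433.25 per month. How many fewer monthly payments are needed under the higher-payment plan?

26 fewer payments

Monthly rate r = 8.8%/12 = 0.733333% = 0.00733333.
At €240.00/mo: n = ⌈−ln(1 − rB₀/P)/ln(1+r)⌉ = 52 payments (last €27.90); total interest = total paid − €10,200.00 = €2,067.90.
At €433.25/mo: 26 payments (last €406.94); total interest €1,038.19.
Payments saved = 52 − 26 = 26.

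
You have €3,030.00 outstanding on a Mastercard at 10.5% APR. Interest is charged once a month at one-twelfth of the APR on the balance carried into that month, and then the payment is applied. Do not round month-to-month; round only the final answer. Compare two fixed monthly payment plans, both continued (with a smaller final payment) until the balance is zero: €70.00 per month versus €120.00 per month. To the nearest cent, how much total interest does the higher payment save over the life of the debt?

€385.84

Monthly rate r = 10.5%/12 = 0.875% = 0.00875.
At €70.00/mo: n = ⌈−ln(1 − rB₀/P)/ln(1+r)⌉ = 55 payments (last €44.88); total interest = total paid − €3,030.00 = €794.88.
At €120.00/mo: 29 payments (last €79.04); total interest €409.04.
Interest saved = €794.88 − €409.04 = €385.84.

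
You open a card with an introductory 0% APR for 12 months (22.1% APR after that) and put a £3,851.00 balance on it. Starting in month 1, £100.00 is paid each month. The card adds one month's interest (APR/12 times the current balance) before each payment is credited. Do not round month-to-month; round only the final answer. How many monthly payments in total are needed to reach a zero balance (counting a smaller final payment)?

Promo months 1–12 at r₀ = 0%/12 = 0; months 13+ at r₁ = 22.1%/12 = 0.0184167.
After month 12 (no interest yet): B = £3,851.00 − 12·£100.00 = £2,651.00.
Then at r₁ with £100.00/mo: n₂ = −ln(1 − r₁·B/P)/ln(1+r₁) ≈ 36.71 → 37 more payments.

49 months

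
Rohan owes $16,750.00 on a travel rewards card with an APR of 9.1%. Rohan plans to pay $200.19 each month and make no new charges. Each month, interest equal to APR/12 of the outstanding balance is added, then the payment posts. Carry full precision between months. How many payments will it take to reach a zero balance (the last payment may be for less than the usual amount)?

134 months

Monthly rate r = 9.1%/12 = 0.758333% = 0.00758333.
Recurrence: B ← B·(1+r) − $200.19.
Month 1: interest $127.02; balance after payment $16,676.83.
Month 2: interest $126.47; balance after payment $16,603.11.
Closed form: n = −ln(1 − rB₀/P)/ln(1+r) = −ln(0.3655)/ln(1.00758) ≈ 133.227, so the balance reaches zero during payment 134.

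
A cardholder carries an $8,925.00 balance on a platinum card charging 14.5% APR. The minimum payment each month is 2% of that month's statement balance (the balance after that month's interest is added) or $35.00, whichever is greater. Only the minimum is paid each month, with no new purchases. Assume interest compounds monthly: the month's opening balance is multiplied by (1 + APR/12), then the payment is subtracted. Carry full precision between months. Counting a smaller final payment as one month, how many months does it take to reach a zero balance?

277 months

Monthly rate r = 14.5%/12 = 1.20833% = 0.0120833.
While 2% of the post-interest balance exceeds $35.00, each month B ← (B·(1+r))·(1 − 0.02), i.e. B shrinks by the factor (1+r)·0.98 = 0.99184.
This holds for months 1–201. Entering month 202 the balance is $1,719.97; 2% of the post-interest balance is now below $35.00, so the flat $35.00 minimum applies from here.
From month 202 a fixed $35.00 at rate r clears $1,719.97 in 76 more payments. Total: 201 + 76 = 277 months.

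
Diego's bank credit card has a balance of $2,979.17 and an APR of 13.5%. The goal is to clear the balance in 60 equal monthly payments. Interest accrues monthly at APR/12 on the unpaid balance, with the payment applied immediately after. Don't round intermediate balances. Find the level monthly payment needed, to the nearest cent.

$68.55

Monthly rate r = 13.5%/12 = 1.125% = 0.01125.
Level-payment amortization: P = B₀·r / (1 − (1+r)^(−n)) = 2979.17·0.01125 / (1 − 1.01125^(−60)).
Denominator 1 − (1+r)^(−60) = 0.488921134.
P = 33.5157 / 0.488921134 ≈ 68.55.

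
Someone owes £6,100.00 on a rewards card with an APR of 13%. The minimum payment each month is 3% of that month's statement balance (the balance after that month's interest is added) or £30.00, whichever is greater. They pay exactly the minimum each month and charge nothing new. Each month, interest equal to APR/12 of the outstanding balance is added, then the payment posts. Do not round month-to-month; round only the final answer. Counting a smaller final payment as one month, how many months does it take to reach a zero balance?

Monthly rate r = 13%/12 = 1.08333% = 0.0108333.
While 3% of the post-interest balance exceeds £30.00, each month B ← (B·(1+r))·(1 − 0.03), i.e. B shrinks by the factor (1+r)·0.97 = 0.98051.
This holds for months 1–93. Entering month 94 the balance is £977.91; 3% of the post-interest balance is now below £30.00, so the flat £30.00 minimum applies from here.
From month 94 a fixed £30.00 at rate r clears £977.91 in 41 more payments. Total: 93 + 41 = 134 months.

134 months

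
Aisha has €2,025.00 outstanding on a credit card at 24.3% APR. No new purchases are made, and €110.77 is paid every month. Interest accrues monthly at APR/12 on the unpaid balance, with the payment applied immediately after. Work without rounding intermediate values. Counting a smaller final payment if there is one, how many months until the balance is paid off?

Monthly rate r = 24.3%/12 = 2.025% = 0.02025.
Recurrence: B ← B·(1+r) − €110.77.
Month 1: interest €41.01; balance after payment €1,955.24.
Month 2: interest €39.59; balance after payment €1,884.06.
Closed form: n = −ln(1 − rB₀/P)/ln(1+r) = −ln(0.62981)/ln(1.02025) ≈ 23.062, so the balance reaches zero during payment 24.

24 months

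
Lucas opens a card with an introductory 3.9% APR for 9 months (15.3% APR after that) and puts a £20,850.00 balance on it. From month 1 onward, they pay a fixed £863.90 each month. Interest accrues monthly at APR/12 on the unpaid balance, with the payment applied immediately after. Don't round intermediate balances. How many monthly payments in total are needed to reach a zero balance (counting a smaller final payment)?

27 months

Promo months 1–9 at r₀ = 3.9%/12 = 0.00325; months 10+ at r₁ = 15.3%/12 = 0.01275.
After month 9: iterate B ← B·(1+r₀) − £863.90 for 9 months → £13,590.90.
Then at r₁ with £863.90/mo: n₂ = −ln(1 − r₁·B/P)/ln(1+r₁) ≈ 17.67 → 18 more payments.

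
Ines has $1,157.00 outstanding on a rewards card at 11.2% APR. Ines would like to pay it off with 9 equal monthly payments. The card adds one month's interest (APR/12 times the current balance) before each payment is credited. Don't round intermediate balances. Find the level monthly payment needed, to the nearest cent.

$134.63

Monthly rate r = 11.2%/12 = 0.933333% = 0.00933333.
Level-payment amortization: P = B₀·r / (1 − (1+r)^(−n)) = 1157.00·0.00933333 / (1 − 1.00933^(−9)).
Denominator 1 − (1+r)^(−9) = 0.0802104841.
P = 10.7987 / 0.0802104841 ≈ 134.63.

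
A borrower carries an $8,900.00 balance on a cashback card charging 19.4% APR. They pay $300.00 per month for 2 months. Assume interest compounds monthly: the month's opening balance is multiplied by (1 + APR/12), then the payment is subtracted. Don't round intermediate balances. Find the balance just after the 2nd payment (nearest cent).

$8,585.24

Monthly rate r = 19.4%/12 = 1.61667% = 0.0161667.
Each month: B ← B·(1+r) − $300.00.
Month 1: interest $143.88; balance after payment $8,743.88.
Month 2: interest $141.36; balance after payment $8,585.24.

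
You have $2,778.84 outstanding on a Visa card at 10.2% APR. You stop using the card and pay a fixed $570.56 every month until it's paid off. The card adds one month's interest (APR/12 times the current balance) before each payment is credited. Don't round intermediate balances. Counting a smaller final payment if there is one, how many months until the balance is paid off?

Monthly rate r = 10.2%/12 = 0.85% = 0.0085.
Recurrence: B ← B·(1+r) − $570.56.
Month 1: interest $23.62; balance after payment $2,231.90.
Month 2: interest $18.97; balance after payment $1,680.31.
Month 3: interest $14.28; balance after payment $1,124.03.
Month 4: interest $9.55; balance after payment $563.03.
Month 5: interest $4.79; balance after payment $0.00.

5 months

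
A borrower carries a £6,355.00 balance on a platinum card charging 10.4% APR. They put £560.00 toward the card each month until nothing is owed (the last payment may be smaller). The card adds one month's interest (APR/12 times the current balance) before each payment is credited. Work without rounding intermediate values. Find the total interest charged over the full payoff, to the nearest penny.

Monthly rate r = 10.4%/12 = 0.866667% = 0.00866667.
Payoff takes n = ⌈−ln(1 − rB₀/P)/ln(1+r)⌉ = ⌈11.997⌉ = 12 payments; the last is £558.60.
Total paid = 11·£560.00 + £558.60 = £6,718.60.
Total interest = total paid − principal = £6,718.60 − £6,355.00 = £363.60.

£363.60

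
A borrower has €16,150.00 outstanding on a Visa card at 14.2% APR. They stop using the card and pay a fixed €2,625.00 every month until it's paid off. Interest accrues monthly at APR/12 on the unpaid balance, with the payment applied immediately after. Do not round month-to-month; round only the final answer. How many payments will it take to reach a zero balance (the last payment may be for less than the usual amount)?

7 payments

Monthly rate r = 14.2%/12 = 1.18333% = 0.0118333.
Recurrence: B ← B·(1+r) − €2,625.00.
Month 1: interest €191.11; balance after payment €13,716.11.
Month 2: interest €162.31; balance after payment €11,253.42.
Closed form: n = −ln(1 − rB₀/P)/ln(1+r) = −ln(0.9272)/ln(1.01183) ≈ 6.426, so the balance reaches zero during payment 7.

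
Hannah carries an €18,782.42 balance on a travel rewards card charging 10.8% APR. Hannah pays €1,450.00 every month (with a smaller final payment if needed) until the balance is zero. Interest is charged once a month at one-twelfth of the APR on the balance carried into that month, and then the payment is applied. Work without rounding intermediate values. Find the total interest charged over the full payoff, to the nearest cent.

€1,278.76

Monthly rate r = 10.8%/12 = 0.9% = 0.009.
Payoff takes n = ⌈−ln(1 − rB₀/P)/ln(1+r)⌉ = ⌈13.835⌉ = 14 payments; the last is €1,211.18.
Total paid = 13·€1,450.00 + €1,211.18 = €20,061.18.
Total interest = total paid − principal = €20,061.18 − €18,782.42 = €1,278.76.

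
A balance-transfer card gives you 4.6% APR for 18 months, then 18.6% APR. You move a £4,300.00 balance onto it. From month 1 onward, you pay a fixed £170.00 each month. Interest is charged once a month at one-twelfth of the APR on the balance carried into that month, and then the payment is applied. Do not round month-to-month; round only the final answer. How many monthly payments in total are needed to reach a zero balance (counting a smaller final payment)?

Promo months 1–18 at r₀ = 4.6%/12 = 0.00383333; months 19+ at r₁ = 18.6%/12 = 0.0155.
After month 18: iterate B ← B·(1+r₀) − £170.00 for 18 months → £1,444.79.
Then at r₁ with £170.00/mo: n₂ = −ln(1 − r₁·B/P)/ln(1+r₁) ≈ 9.18 → 10 more payments.

28 months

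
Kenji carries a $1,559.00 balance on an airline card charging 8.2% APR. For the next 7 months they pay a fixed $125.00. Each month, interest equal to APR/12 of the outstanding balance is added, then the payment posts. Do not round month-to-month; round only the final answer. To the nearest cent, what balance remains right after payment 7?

Monthly rate r = 8.2%/12 = 0.683333% = 0.00683333.
Each month: B ← B·(1+r) − $125.00.
Month 1: interest $10.65; balance after payment $1,444.65.
Month 2: interest $9.87; balance after payment $1,329.52.
Month 3: interest $9.09; balance after payment $1,213.61.
Month 4: interest $8.29; balance after payment $1,096.90.
Month 5: interest $7.50; balance after payment $979.40.
Month 6: interest $6.69; balance after payment $861.09.
Month 7: interest $5.88; balance after payment $741.98.

$741.98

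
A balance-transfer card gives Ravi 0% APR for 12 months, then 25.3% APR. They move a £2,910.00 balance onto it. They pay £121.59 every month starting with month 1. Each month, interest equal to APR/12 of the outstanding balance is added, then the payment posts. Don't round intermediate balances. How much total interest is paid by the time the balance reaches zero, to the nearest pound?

£238

Promo months 1–12 at r₀ = 0%/12 = 0; months 13+ at r₁ = 25.3%/12 = 0.0210833.
After month 12 (no interest yet): B = £2,910.00 − 12·£121.59 = £1,450.92.
Then at r₁ with £121.59/mo: n₂ = −ln(1 − r₁·B/P)/ln(1+r₁) ≈ 13.89 → 14 more payments.
Total paid = 25·£121.59 + £108.31 = £3,148.06; interest = £3,148.06 − £2,910.00 = £238.06.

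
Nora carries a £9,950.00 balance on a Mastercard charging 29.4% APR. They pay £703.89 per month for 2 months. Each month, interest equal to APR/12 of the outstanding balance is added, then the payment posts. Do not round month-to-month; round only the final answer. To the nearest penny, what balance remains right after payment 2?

£9,018.50

Monthly rate r = 29.4%/12 = 2.45% = 0.0245.
Each month: B ← B·(1+r) − £703.89.
Month 1: interest £243.77; balance after payment £9,489.89.
Month 2: interest £232.50; balance after payment £9,018.50.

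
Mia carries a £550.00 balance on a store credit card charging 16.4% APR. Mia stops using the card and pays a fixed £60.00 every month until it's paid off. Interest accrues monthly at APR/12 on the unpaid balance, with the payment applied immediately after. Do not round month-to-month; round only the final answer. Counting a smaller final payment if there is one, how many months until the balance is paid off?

10 payments

Monthly rate r = 16.4%/12 = 1.36667% = 0.0136667.
Recurrence: B ← B·(1+r) − £60.00.
Month 1: interest £7.52; balance after payment £497.52.
Month 2: interest £6.80; balance after payment £444.32.
Closed form: n = −ln(1 − rB₀/P)/ln(1+r) = −ln(0.87472)/ln(1.01367) ≈ 9.861, so the balance reaches zero during payment 10.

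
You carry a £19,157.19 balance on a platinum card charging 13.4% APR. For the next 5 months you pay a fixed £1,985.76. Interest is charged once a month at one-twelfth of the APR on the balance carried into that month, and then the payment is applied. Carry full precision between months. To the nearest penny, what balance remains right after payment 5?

£10,097.92

Monthly rate r = 13.4%/12 = 1.11667% = 0.0111667.
Each month: B ← B·(1+r) − £1,985.76.
Month 1: interest £213.92; balance after payment £17,385.35.
Month 2: interest £194.14; balance after payment £15,593.73.
Month 3: interest £174.13; balance after payment £13,782.10.
Month 4: interest £153.90; balance after payment £11,950.24.
Month 5: interest £133.44; balance after payment £10,097.92.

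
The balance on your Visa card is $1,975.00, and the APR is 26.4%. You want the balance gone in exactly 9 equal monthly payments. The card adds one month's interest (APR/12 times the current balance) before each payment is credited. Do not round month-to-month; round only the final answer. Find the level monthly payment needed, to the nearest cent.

Monthly rate r = 26.4%/12 = 2.2% = 0.022.
Level-payment amortization: P = B₀·r / (1 − (1+r)^(−n)) = 1975.00·0.022 / (1 − 1.022^(−9)).
Denominator 1 − (1+r)^(−9) = 0.177867271.
P = 43.45 / 0.177867271 ≈ 244.28.

$244.28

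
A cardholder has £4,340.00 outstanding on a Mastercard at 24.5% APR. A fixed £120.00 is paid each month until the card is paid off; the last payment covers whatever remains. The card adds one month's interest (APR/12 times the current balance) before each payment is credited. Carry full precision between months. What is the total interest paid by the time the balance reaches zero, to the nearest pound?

£3,622

Monthly rate r = 24.5%/12 = 2.04167% = 0.0204167.
Payoff takes n = ⌈−ln(1 − rB₀/P)/ln(1+r)⌉ = ⌈66.347⌉ = 67 payments; the last is £41.96.
Total paid = 66·£120.00 + £41.96 = £7,961.96.
Total interest = total paid − principal = £7,961.96 − £4,340.00 = £3,621.96.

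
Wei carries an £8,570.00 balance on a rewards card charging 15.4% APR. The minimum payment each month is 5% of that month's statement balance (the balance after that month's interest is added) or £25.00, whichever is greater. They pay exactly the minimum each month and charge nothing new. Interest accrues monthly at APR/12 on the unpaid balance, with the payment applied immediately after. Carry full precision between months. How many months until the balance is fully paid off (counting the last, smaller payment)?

Monthly rate r = 15.4%/12 = 1.28333% = 0.0128333.
While 5% of the post-interest balance exceeds £25.00, each month B ← (B·(1+r))·(1 − 0.05), i.e. B shrinks by the factor (1+r)·0.95 = 0.96219.
This holds for months 1–75. Entering month 76 the balance is £475.99; 5% of the post-interest balance is now below £25.00, so the flat £25.00 minimum applies from here.
From month 76 a fixed £25.00 at rate r clears £475.99 in 22 more payments. Total: 75 + 22 = 97 months.

97 months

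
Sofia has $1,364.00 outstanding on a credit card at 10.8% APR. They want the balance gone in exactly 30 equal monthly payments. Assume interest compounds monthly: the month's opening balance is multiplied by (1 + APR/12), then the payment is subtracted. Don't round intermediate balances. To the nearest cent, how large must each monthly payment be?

$52.08

Monthly rate r = 10.8%/12 = 0.9% = 0.009.
Level-payment amortization: P = B₀·r / (1 − (1+r)^(−n)) = 1364.00·0.009 / (1 − 1.009^(−30)).
Denominator 1 − (1+r)^(−30) = 0.23569797.
P = 12.276 / 0.23569797 ≈ 52.08.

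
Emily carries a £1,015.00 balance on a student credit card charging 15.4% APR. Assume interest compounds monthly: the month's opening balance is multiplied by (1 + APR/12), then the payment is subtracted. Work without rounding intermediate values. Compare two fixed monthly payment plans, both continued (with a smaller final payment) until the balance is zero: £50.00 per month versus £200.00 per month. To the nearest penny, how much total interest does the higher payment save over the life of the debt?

Monthly rate r = 15.4%/12 = 1.28333% = 0.0128333.
At £50.00/mo: n = ⌈−ln(1 − rB₀/P)/ln(1+r)⌉ = 24 payments (last £33.46); total interest = total paid − £1,015.00 = £168.46.
At £200.00/mo: 6 payments (last £56.54); total interest £41.54.
Interest saved = £168.46 − £41.54 = £126.92.

£126.92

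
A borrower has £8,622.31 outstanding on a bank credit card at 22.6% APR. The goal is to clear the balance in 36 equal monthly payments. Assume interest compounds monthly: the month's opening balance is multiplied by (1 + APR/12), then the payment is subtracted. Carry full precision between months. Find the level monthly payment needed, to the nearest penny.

£331.97

Monthly rate r = 22.6%/12 = 1.88333% = 0.0188333.
Level-payment amortization: P = B₀·r / (1 − (1+r)^(−n)) = 8622.31·0.0188333 / (1 − 1.01883^(−36)).
Denominator 1 − (1+r)^(−36) = 0.489157801.
P = 162.387 / 0.489157801 ≈ 331.97.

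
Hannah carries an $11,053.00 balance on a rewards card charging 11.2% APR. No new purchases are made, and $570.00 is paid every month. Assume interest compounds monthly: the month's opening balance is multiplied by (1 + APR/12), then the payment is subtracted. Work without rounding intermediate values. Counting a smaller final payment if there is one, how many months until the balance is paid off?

22 months

Monthly rate r = 11.2%/12 = 0.933333% = 0.00933333.
Recurrence: B ← B·(1+r) − $570.00.
Month 1: interest $103.16; balance after payment $10,586.16.
Month 2: interest $98.80; balance after payment $10,114.97.
Closed form: n = −ln(1 − rB₀/P)/ln(1+r) = −ln(0.81902)/ln(1.00933) ≈ 21.491, so the balance reaches zero during payment 22.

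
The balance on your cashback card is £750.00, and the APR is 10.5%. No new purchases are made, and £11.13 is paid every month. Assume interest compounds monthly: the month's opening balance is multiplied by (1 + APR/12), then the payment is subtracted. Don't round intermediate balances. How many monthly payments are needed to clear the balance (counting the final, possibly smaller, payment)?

103 months

Monthly rate r = 10.5%/12 = 0.875% = 0.00875.
Recurrence: B ← B·(1+r) − £11.13.
Month 1: interest £6.56; balance after payment £745.43.
Month 2: interest £6.52; balance after payment £740.83.
Closed form: n = −ln(1 − rB₀/P)/ln(1+r) = −ln(0.41038)/ln(1.00875) ≈ 102.236, so the balance reaches zero during payment 103.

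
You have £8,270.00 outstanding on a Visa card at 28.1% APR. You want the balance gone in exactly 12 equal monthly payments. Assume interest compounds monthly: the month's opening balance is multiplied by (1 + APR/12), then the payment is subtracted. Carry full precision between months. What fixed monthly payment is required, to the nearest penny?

Monthly rate r = 28.1%/12 = 2.34167% = 0.0234167.
Level-payment amortization: P = B₀·r / (1 − (1+r)^(−n)) = 8270.00·0.0234167 / (1 − 1.02342^(−12)).
Denominator 1 − (1+r)^(−12) = 0.242521734.
P = 193.656 / 0.242521734 ≈ 798.51.

£798.51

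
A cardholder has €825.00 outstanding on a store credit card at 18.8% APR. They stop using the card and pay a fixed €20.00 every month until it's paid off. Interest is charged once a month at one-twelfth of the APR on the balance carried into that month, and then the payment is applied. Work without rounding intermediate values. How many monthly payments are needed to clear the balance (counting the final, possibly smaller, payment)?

Monthly rate r = 18.8%/12 = 1.56667% = 0.0156667.
Recurrence: B ← B·(1+r) − €20.00.
Month 1: interest €12.92; balance after payment €817.92.
Month 2: interest €12.81; balance after payment €810.74.
Closed form: n = −ln(1 − rB₀/P)/ln(1+r) = −ln(0.35375)/ln(1.01567) ≈ 66.848, so the balance reaches zero during payment 67.

67 payments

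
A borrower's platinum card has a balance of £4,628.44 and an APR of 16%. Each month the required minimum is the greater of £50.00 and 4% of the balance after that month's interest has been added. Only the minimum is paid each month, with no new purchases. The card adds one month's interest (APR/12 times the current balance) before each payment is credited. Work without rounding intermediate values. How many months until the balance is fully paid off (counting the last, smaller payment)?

Monthly rate r = 16%/12 = 1.33333% = 0.0133333.
While 4% of the post-interest balance exceeds £50.00, each month B ← (B·(1+r))·(1 − 0.04), i.e. B shrinks by the factor (1+r)·0.96 = 0.9728.
This holds for months 1–48. Entering month 49 the balance is £1,231.87; 4% of the post-interest balance is now below £50.00, so the flat £50.00 minimum applies from here.
From month 49 a fixed £50.00 at rate r clears £1,231.87 in 31 more payments. Total: 48 + 31 = 79 months.

79 months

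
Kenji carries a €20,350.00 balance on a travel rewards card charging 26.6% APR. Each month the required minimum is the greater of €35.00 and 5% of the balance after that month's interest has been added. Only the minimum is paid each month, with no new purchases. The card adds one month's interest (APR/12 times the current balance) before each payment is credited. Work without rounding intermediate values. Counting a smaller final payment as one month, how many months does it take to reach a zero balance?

142 months

Monthly rate r = 26.6%/12 = 2.21667% = 0.0221667.
While 5% of the post-interest balance exceeds €35.00, each month B ← (B·(1+r))·(1 − 0.05), i.e. B shrinks by the factor (1+r)·0.95 = 0.97106.
This holds for months 1–116. Entering month 117 the balance is €674.56; 5% of the post-interest balance is now below €35.00, so the flat €35.00 minimum applies from here.
From month 117 a fixed €35.00 at rate r clears €674.56 in 26 more payments. Total: 116 + 26 = 142 months.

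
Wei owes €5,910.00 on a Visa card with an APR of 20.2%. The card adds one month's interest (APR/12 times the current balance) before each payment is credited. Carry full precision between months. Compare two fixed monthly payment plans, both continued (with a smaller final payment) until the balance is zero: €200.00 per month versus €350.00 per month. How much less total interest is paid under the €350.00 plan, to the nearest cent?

€1,231.65

Monthly rate r = 20.2%/12 = 1.68333% = 0.0168333.
At €200.00/mo: n = ⌈−ln(1 − rB₀/P)/ln(1+r)⌉ = 42 payments (last €43.27); total interest = total paid − €5,910.00 = €2,333.27.
At €350.00/mo: 21 payments (last €11.62); total interest €1,101.62.
Interest saved = €2,333.27 − €1,101.62 = €1,231.65.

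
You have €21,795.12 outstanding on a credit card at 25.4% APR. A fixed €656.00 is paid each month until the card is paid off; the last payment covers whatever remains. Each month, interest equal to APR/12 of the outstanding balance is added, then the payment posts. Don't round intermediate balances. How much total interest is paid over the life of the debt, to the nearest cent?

Monthly rate r = 25.4%/12 = 2.11667% = 0.0211667.
Payoff takes n = ⌈−ln(1 − rB₀/P)/ln(1+r)⌉ = ⌈58.000⌉ = 59 payments; the last is €0.03.
Total paid = 58·€656.00 + €0.03 = €38,048.03.
Total interest = total paid − principal = €38,048.03 − €21,795.12 = €16,252.91.

€16,252.91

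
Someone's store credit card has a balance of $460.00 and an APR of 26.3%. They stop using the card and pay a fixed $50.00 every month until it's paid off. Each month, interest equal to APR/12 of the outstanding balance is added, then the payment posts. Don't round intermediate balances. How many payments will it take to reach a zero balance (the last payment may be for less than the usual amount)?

11 payments

Monthly rate r = 26.3%/12 = 2.19167% = 0.0219167.
Recurrence: B ← B·(1+r) − $50.00.
Month 1: interest $10.08; balance after payment $420.08.
Month 2: interest $9.21; balance after payment $379.29.
Closed form: n = −ln(1 − rB₀/P)/ln(1+r) = −ln(0.79837)/ln(1.02192) ≈ 10.387, so the balance reaches zero during payment 11.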